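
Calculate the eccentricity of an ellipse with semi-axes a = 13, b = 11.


c = sqrt(169-121) = sqrt(48) = 6.9282
e = c/a = sqrt(48)/13 = 0.5329

e = 0.5329


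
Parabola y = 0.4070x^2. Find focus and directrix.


a = 0.4070
1/(4a) = 0.6143
Focus = (0, 0.6143)
Directrix: y = -0.6143

Focus = (0, 0.6143), Directrix: y = -0.6143


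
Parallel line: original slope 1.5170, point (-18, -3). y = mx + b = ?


Parallel lines have equal slopes.
m2 = 1.5170
b2 = -3 - 1.5170*(-18) = 24.3060

y = 1.5170x + 24.3060


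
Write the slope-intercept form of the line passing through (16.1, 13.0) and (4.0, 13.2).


m = (0.2)/(-12.1) = -0.0165
b = y1 - m*x1 = 13.0 - (0.2*16.1)/(-12.1) = 13.0 + 0.2661 = 13.2661

y = -0.0165x + 13.2661


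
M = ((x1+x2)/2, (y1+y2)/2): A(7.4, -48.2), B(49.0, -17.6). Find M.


Mx = (7.4 + 49.0)/2 = 56.4/2 = 28.2000
My = (-48.2 - 17.6)/2 = -65.8/2 = -32.9000

(28.2000, -32.9000)


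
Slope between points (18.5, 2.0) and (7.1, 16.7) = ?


dy = 16.7 - 2.0 = 14.7
dx = 7.1 - 18.5 = -11.4
m = 14.7/(-11.4) = -1.2895

m = -1.2895


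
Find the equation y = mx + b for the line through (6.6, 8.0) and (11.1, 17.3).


m = (9.3)/(4.5) = 2.0667
b = y1 - m*x1 = 8.0 - (9.3*6.6)/(4.5) = 8.0 - 13.6400 = -5.6400

y = 2.0667x - 5.6400


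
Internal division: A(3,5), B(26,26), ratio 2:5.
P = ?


Px = (2*26 + 5*3)/7 = 67/7 = 9.5714
Py = (2*26 + 5*5)/7 = 77/7 = 11.0000

P = (9.5714, 11.0000)


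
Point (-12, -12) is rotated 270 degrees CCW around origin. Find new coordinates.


cos(270) = 0, sin(270) = -1
x' = -12*0 + 12*(-1) = -12
y' = -12*(-1) - 12*0 = 12

(-12, 12)


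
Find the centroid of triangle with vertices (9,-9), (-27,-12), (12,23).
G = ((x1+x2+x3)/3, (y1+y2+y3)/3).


Gx = (9- 27+12)/3 = -6/3 = -2.0000
Gy = (-9- 12+23)/3 = 2/3 = 0.6667

G = (-2.0000, 0.6667)


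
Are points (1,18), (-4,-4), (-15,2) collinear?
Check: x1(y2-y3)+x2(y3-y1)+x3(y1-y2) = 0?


1*(-4-2) - 4*(2-18) - 15*(18+ 4)
= -6 + 64 - 330 = -272

No, not collinear (determinant = -272)


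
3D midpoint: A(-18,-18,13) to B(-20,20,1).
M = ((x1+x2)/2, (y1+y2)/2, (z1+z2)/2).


Mx = (-18- 20)/2 = -19.0000
My = (-18+20)/2 = 1.0000
Mz = (13+1)/2 = 7.0000

M = (-19.0000, 1.0000, 7.0000)


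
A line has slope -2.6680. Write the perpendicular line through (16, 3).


Perpendicular slope = -1/m1 = -1/(-2.6680) = 0.3748
b2 = y0 - m2*x0 = 3 + 16/(-2.6680) = 3 - 5.9970 = -2.9970

y = 0.3748x - 2.9970


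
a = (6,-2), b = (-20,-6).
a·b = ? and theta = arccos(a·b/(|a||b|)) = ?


a·b = 6*(-20) - 2*(-6) = -120 + 12 = -108
|a| = sqrt(36+4) = 6.3246
|b| = sqrt(400+36) = 20.8806
cos(theta) = -108/(sqrt(40)*sqrt(436)) = -108/sqrt(17440) = -0.817806
theta = arccos(-108/sqrt(17440)) = 144.8658 degrees

a·b = -108, theta = 144.8658 deg


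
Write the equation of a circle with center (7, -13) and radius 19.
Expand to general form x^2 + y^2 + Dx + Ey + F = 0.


(x-7)^2 + (y+ 13)^2 = 19^2
D = -2h = -14, E = -2k = 26
F = h^2+k^2-r^2 = 49+169-361 = -143

x^2 + y^2 - 14x + 26y - 143 = 0


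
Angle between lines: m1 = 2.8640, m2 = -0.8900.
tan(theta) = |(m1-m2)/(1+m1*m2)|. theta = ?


m1-m2 = 3.754
1+m1*m2 = -1.54896
tan(theta) = |3.754/(-1.54896)| = 2.423562
theta = arctan(|3.754/(-1.54896)|) = 67.5782 degrees (acute angle)

67.5782 degrees


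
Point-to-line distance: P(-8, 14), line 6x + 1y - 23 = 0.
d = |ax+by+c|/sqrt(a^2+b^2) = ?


|6*(-8) + 1*14 - 23| = |-57| = 57
sqrt(36 + 1) = sqrt(37) = 6.0828
d = 57/sqrt(37) = 9.3707

9.3707


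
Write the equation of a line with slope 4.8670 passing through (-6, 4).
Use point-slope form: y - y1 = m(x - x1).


y - 4 = 4.8670(x + 6)
y = 4.8670x + 4 - 4.8670*(-6)
y = 4.8670x + 33.2020

y = 4.8670x + 33.2020


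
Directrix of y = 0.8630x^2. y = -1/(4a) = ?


a = 0.8630
1/(4a) = 0.2897
directrix: y = -0.2897 = -0.2897

y = -0.2897


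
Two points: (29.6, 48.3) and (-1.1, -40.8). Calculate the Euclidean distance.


dx = -1.1 - 29.6 = -30.7
dy = -40.8 - 48.3 = -89.1
d = sqrt(942.49 + 7938.81) = sqrt(8881.3) = 94.2406

94.2406


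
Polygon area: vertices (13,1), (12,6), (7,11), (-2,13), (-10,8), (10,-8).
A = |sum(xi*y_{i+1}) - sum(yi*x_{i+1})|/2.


sum(xi*y_{i+1}) = 13*6 + 12*11 + 7*13 - 2*8 - 10*(-8) + 10*1 = 375
sum(yi*x_{i+1}) = 1*12 + 6*7 + 11*(-2) + 13*(-10) + 8*10 - 8*13 = -122
Area = |375 + 122|/2 = 497/2 = 248.5000

248.5000 sq units


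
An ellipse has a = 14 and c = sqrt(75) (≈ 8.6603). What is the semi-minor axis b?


b^2 = 14^2 - (sqrt(75))^2 = 196 - 75 = 121
b = sqrt(121) = 11

b = 11


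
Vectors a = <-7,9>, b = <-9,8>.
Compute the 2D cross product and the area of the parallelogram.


cross = -7*8 - 9*(-9) = -56 + 81 = 25
Parallelogram area = |25| = 25

cross = 25, parallelogram area = 25


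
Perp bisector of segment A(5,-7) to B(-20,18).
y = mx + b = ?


Midpoint = (-7.5, 5.5)
Slope of AB = dy/dx = 25/(-25) = -1.0000
Perp slope = -dx/dy = 25/25 = 1.0000
b = My - (perp slope)*Mx = 5.5 + (-25*(-7.5))/25 = 5.5 + 7.5000 = 13.0000

y = 1.0000x + 13.0000


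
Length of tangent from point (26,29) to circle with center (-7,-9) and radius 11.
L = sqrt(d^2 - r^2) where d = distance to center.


d = sqrt((26+ 7)^2 + (29+ 9)^2) = sqrt(1089+1444) = 50.3289
L = sqrt(2533.0000 - 121) = sqrt(2412.0000) = 49.1121

49.1121


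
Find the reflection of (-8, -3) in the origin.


Reflection rule for origin: (-x, -y)
(-8, -3) -> (8, 3)

(8, 3)


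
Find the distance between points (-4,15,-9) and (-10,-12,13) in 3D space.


dx=-6, dy=-27, dz=22
d = sqrt(36+729+484) = sqrt(1249) = 35.3412

35.3412


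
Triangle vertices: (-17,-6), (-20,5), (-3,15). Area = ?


-17*(5-15) = 170
-20*(15+ 6) = -420
-3*(-6-5) = 33
sum = -217
Area = |-217|/2 = 108.5000

108.5000 sq units


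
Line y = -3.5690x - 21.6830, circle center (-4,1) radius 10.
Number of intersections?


Substitute y = -3.5690x - 21.6830: (x+ 4)^2 + (-3.5690x- 21.6830-1)^2 = 100
Expand to Ax^2 + Bx + C = 0, where b-k = -22.683
A = 1+m^2 = 13.737761
B = 2(m(b-k) - h) = 2(-3.5690*(-22.683) + 4) = 169.911254
C = h^2 + (b-k)^2 - r^2 = 16 + 514.518489 - 100 = 430.518489
disc = B^2-4AC = 28869.8342 - 23657.4404 = 5212.3938
disc > 0

2 intersection points


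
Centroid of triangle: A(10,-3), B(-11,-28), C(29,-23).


Gx = (10- 11+29)/3 = 28/3 = 9.3333
Gy = (-3- 28- 23)/3 = -54/3 = -18.0000

G = (9.3333, -18.0000)


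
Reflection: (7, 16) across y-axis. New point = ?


Reflection rule for y-axis: (-x, y)
(7, 16) -> (-7, 16)

(-7, 16)


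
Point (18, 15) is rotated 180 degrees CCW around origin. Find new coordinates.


cos(180) = -1, sin(180) = 0
x' = 18*(-1) - 15*0 = -18
y' = 18*0 + 15*(-1) = -15

(-18, -15)


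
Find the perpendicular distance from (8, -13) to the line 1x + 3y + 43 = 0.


|1*8 + 3*(-13) + 43| = |12| = 12
sqrt(1 + 9) = sqrt(10) = 3.1623
d = 12/sqrt(10) = 3.7947

3.7947


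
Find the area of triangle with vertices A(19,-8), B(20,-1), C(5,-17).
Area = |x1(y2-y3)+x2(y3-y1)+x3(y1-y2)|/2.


19*(-1+ 17) = 304
20*(-17+ 8) = -180
5*(-8+ 1) = -35
sum = 89
Area = |89|/2 = 44.5000

44.5000 sq units


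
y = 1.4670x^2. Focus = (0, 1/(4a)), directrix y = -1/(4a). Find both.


a = 1.4670
1/(4a) = 0.1704
Focus = (0, 0.1704)
Directrix: y = -0.1704

Focus = (0, 0.1704), Directrix: y = -0.1704


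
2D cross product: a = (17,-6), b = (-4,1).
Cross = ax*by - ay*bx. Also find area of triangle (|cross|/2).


cross = 17*1 + 6*(-4) = 17 - 24 = -7
Triangle area = |-7|/2 = 7/2 = 3.5000

cross = -7, triangle area = 3.5000


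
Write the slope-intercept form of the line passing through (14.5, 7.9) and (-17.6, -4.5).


m = (-12.4)/(-32.1) = 0.3863
b = y1 - m*x1 = 7.9 - (-12.4*14.5)/(-32.1) = 7.9 - 5.6012 = 2.2988

y = 0.3863x + 2.2988


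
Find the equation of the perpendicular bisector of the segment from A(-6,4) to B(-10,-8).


Midpoint = (-8, -2)
Slope of AB = dy/dx = -12/(-4) = 3.0000
Perp slope = -dx/dy = -4/12 = -0.3333
b = My - (perp slope)*Mx = -2 + (-4*(-8))/(-12) = -2 - 2.6667 = -4.6667

y = -0.3333x - 4.6667


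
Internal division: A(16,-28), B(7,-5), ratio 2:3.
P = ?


Px = (2*7 + 3*16)/5 = 62/5 = 12.4000
Py = (2*(-5) + 3*(-28))/5 = -94/5 = -18.8000

P = (12.4000, -18.8000)


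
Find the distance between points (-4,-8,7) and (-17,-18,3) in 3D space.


dx=-13, dy=-10, dz=-4
d = sqrt(169+100+16) = sqrt(285) = 16.8819

16.8819


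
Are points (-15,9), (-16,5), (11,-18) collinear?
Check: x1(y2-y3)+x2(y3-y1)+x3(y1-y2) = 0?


-15*(5+ 18) - 16*(-18-9) + 11*(9-5)
= -345 + 432 + 44 = 131

No, not collinear (determinant = 131)


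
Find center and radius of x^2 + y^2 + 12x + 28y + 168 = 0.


h = -D/2 = -12/2 = -6
k = -E/2 = -28/2 = -14
r^2 = h^2 + k^2 - F = 36 + 196 - 168 = 64
r = 8

Center (-6, -14), radius = 8


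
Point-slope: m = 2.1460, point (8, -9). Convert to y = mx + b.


y + 9 = 2.1460(x - 8)
y = 2.1460x - 9 - 2.1460*8
y = 2.1460x - 26.1680

y = 2.1460x - 26.1680


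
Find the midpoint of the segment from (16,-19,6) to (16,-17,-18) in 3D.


Mx = (16+16)/2 = 16.0000
My = (-19- 17)/2 = -18.0000
Mz = (6- 18)/2 = -6.0000

M = (16.0000, -18.0000, -6.0000)


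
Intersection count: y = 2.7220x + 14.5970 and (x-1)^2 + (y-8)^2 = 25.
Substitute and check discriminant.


Substitute y = 2.7220x + 14.5970: (x-1)^2 + (2.7220x+14.5970-8)^2 = 25
Expand to Ax^2 + Bx + C = 0, where b-k = 6.597
A = 1+m^2 = 8.409284
B = 2(m(b-k) - h) = 2(2.7220*6.597 - 1) = 33.914068
C = h^2 + (b-k)^2 - r^2 = 1 + 43.520409 - 25 = 19.520409
disc = B^2-4AC = 1150.1640 - 656.6107 = 493.5533
disc > 0

2 intersection points


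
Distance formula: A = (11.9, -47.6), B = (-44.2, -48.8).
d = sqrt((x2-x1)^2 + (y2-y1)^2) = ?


dx = -44.2 - 11.9 = -56.1
dy = -48.8 + 47.6 = -1.2
d = sqrt(3147.21 + 1.44) = sqrt(3148.65) = 56.1128

56.1128


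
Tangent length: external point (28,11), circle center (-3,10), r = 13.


d = sqrt((28+ 3)^2 + (11-10)^2) = sqrt(961+1) = 31.0161
L = sqrt(962.0000 - 169) = sqrt(793.0000) = 28.1603

28.1603


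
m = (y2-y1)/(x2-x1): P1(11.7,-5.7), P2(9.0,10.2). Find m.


dy = 10.2 + 5.7 = 15.9
dx = 9.0 - 11.7 = -2.7
m = 15.9/(-2.7) = -5.8889

m = -5.8889


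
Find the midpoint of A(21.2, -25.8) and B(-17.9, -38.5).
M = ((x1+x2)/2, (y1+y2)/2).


Mx = (21.2 - 17.9)/2 = 3.3/2 = 1.6500
My = (-25.8 - 38.5)/2 = -64.3/2 = -32.1500

(1.6500, -32.1500)


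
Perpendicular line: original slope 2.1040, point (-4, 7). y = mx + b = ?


Perpendicular slope = -1/m1 = -1/2.1040 = -0.4753
b2 = y0 - m2*x0 = 7 - 4/2.1040 = 7 - 1.9011 = 5.0989

y = -0.4753x + 5.0989


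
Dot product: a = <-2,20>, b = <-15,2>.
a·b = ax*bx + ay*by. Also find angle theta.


a·b = -2*(-15) + 20*2 = 30 + 40 = 70
|a| = sqrt(4+400) = 20.0998
|b| = sqrt(225+4) = 15.1327
cos(theta) = 70/(sqrt(404)*sqrt(229)) = 70/sqrt(92516) = 0.230139
theta = arccos(70/sqrt(92516)) = 76.6948 degrees

a·b = 70, theta = 76.6948 deg


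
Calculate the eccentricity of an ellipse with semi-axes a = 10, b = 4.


c = sqrt(100-16) = sqrt(84) = 9.1652
e = c/a = sqrt(84)/10 = 0.9165

e = 0.9165


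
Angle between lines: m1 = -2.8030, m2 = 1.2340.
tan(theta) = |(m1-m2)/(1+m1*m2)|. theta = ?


m1-m2 = -4.037
1+m1*m2 = -2.458902
tan(theta) = |-4.037/(-2.458902)| = 1.641790
theta = arctan(|-4.037/(-2.458902)|) = 58.6548 degrees (acute angle)

58.6548 degrees


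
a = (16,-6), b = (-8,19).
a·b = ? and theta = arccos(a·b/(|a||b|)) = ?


a·b = 16*(-8) - 6*19 = -128 - 114 = -242
|a| = sqrt(256+36) = 17.0880
|b| = sqrt(64+361) = 20.6155
cos(theta) = -242/(sqrt(292)*sqrt(425)) = -242/sqrt(124100) = -0.686957
theta = arccos(-242/sqrt(124100)) = 133.3897 degrees

a·b = -242, theta = 133.3897 deg


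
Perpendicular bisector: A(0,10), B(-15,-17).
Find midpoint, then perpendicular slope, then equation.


Midpoint = (-7.5, -3.5)
Slope of AB = dy/dx = -27/(-15) = 1.8000
Perp slope = -dx/dy = -15/27 = -0.5556
b = My - (perp slope)*Mx = -3.5 + (-15*(-7.5))/(-27) = -3.5 - 4.1667 = -7.6667

y = -0.5556x - 7.6667


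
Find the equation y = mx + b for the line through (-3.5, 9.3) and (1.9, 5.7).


m = (-3.6)/(5.4) = -0.6667
b = y1 - m*x1 = 9.3 - (-3.6*(-3.5))/(5.4) = 9.3 - 2.3333 = 6.9667

y = -0.6667x + 6.9667


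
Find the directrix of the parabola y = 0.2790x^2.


a = 0.2790
1/(4a) = 0.8961
directrix: y = -0.8961 = -0.8961

y = -0.8961


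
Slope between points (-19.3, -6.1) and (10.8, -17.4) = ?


dy = -17.4 + 6.1 = -11.3
dx = 10.8 + 19.3 = 30.1
m = -11.3/30.1 = -0.3754

m = -0.3754


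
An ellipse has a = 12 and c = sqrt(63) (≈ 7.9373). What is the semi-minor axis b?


b^2 = 12^2 - (sqrt(63))^2 = 144 - 63 = 81
b = sqrt(81) = 9

b = 9


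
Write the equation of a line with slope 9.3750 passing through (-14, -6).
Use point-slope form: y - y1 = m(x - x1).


y + 6 = 9.3750(x + 14)
y = 9.3750x - 6 - 9.3750*(-14)
y = 9.3750x + 125.2500

y = 9.3750x + 125.2500


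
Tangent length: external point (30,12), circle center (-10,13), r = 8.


d = sqrt((30+ 10)^2 + (12-13)^2) = sqrt(1600+1) = 40.0125
L = sqrt(1601.0000 - 64) = sqrt(1537.0000) = 39.2046

39.2046


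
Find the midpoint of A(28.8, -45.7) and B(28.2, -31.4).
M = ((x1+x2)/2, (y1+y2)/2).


Mx = (28.8 + 28.2)/2 = 57.0/2 = 28.5000
My = (-45.7 - 31.4)/2 = -77.1/2 = -38.5500

(28.5000, -38.5500)


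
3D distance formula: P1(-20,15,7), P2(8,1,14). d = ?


dx=28, dy=-14, dz=7
d = sqrt(784+196+49) = sqrt(1029) = 32.0780

32.0780


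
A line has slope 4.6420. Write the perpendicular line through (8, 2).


Perpendicular slope = -1/m1 = -1/4.6420 = -0.2154
b2 = y0 - m2*x0 = 2 + 8/4.6420 = 2 + 1.7234 = 3.7234

y = -0.2154x + 3.7234


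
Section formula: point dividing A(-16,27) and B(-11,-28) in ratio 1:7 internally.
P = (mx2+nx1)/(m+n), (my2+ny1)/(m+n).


Px = (1*(-11) + 7*(-16))/8 = -123/8 = -15.3750
Py = (1*(-28) + 7*27)/8 = 161/8 = 20.1250

P = (-15.3750, 20.1250)


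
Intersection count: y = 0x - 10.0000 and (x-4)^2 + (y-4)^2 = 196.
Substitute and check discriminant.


Substitute y = 0x - 10.0000: (x-4)^2 + (0x- 10.0000-4)^2 = 196
Expand to Ax^2 + Bx + C = 0, where b-k = -14
A = 1+m^2 = 1
B = 2(m(b-k) - h) = 2(0*(-14) - 4) = -8
C = h^2 + (b-k)^2 - r^2 = 16 + 196 - 196 = 16
disc = B^2-4AC = 64.0000 - 64.0000 = 0
disc = 0

1 intersection point (tangent)


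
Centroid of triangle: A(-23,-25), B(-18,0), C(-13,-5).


Gx = (-23- 18- 13)/3 = -54/3 = -18.0000
Gy = (-25+0- 5)/3 = -30/3 = -10.0000

G = (-18.0000, -10.0000)


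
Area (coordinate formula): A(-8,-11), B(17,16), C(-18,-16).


-8*(16+ 16) = -256
17*(-16+ 11) = -85
-18*(-11-16) = 486
sum = 145
Area = |145|/2 = 72.5000

72.5000 sq units


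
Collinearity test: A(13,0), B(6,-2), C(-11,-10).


13*(-2+ 10) + 6*(-10-0) - 11*(0+ 2)
= 104 - 60 - 22 = 22

No, not collinear (determinant = 22)


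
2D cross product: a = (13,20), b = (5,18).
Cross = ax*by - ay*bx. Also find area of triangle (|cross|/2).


cross = 13*18 - 20*5 = 234 - 100 = 134
Triangle area = |134|/2 = 134/2 = 67.0000

cross = 134, triangle area = 67.0000


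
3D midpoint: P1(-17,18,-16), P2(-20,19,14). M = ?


Mx = (-17- 20)/2 = -18.5000
My = (18+19)/2 = 18.5000
Mz = (-16+14)/2 = -1.0000

M = (-18.5000, 18.5000, -1.0000)


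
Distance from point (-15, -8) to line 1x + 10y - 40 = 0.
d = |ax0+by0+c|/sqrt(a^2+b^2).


|1*(-15) + 10*(-8) - 40| = |-135| = 135
sqrt(1 + 100) = sqrt(101) = 10.0499
d = 135/sqrt(101) = 13.4330

13.4330


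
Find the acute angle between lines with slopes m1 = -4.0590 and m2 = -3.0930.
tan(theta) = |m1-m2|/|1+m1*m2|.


m1-m2 = -0.966
1+m1*m2 = 13.554487
tan(theta) = |-0.966/13.554487| = 0.071268
theta = arctan(|-0.966/13.554487|) = 4.0765 degrees (acute angle)

4.0765 degrees


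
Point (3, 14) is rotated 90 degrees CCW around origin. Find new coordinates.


cos(90) = 0, sin(90) = 1
x' = 3*0 - 14*1 = -14
y' = 3*1 + 14*0 = 3

(-14, 3)


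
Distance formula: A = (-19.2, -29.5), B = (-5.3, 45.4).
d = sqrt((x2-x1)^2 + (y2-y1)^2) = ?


dx = -5.3 + 19.2 = 13.9
dy = 45.4 + 29.5 = 74.9
d = sqrt(193.21 + 5610.01) = sqrt(5803.22) = 76.1789

76.1789


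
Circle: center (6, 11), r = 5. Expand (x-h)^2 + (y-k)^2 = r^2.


(x-6)^2 + (y-11)^2 = 5^2
D = -2h = -12, E = -2k = -22
F = h^2+k^2-r^2 = 36+121-25 = 132

x^2 + y^2 - 12x - 22y + 132 = 0


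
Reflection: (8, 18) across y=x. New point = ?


Reflection rule for y=x: (y, x)
(8, 18) -> (18, 8)

(18, 8)


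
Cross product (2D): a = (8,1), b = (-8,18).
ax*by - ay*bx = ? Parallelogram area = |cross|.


cross = 8*18 - 1*(-8) = 144 + 8 = 152
Parallelogram area = |152| = 152

cross = 152, parallelogram area = 152


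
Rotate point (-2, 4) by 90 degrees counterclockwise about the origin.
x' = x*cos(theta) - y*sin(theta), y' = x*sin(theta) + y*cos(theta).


cos(90) = 0, sin(90) = 1
x' = -2*0 - 4*1 = -4
y' = -2*1 + 4*0 = -2

(-4, -2)


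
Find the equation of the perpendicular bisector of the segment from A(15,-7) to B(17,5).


Midpoint = (16, -1)
Slope of AB = dy/dx = 12/2 = 6.0000
Perp slope = -dx/dy = -2/12 = -0.1667
b = My - (perp slope)*Mx = -1 + (2*16)/12 = -1 + 2.6667 = 1.6667

y = -0.1667x + 1.6667


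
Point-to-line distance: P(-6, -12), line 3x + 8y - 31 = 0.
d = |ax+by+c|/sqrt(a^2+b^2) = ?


|3*(-6) + 8*(-12) - 31| = |-145| = 145
sqrt(9 + 64) = sqrt(73) = 8.5440
d = 145/sqrt(73) = 16.9710

16.9710


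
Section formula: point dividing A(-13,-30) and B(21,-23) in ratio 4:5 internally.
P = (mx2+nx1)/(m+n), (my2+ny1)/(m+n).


Px = (4*21 + 5*(-13))/9 = 19/9 = 2.1111
Py = (4*(-23) + 5*(-30))/9 = -242/9 = -26.8889

P = (2.1111, -26.8889)


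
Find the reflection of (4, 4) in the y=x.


Reflection rule for y=x: (y, x)
(4, 4) -> (4, 4)

(4, 4)


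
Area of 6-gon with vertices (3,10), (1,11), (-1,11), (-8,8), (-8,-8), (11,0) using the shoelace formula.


sum(xi*y_{i+1}) = 3*11 + 1*11 - 1*8 - 8*(-8) - 8*0 + 11*10 = 210
sum(yi*x_{i+1}) = 10*1 + 11*(-1) + 11*(-8) + 8*(-8) - 8*11 + 0*3 = -241
Area = |210 + 241|/2 = 451/2 = 225.5000

225.5000 sq units


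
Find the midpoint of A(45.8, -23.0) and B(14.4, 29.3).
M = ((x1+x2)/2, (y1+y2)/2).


Mx = (45.8 + 14.4)/2 = 60.2/2 = 30.1000
My = (-23.0 + 29.3)/2 = 6.3/2 = 3.1500

(30.1000, 3.1500)


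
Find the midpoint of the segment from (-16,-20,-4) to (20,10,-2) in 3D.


Mx = (-16+20)/2 = 2.0000
My = (-20+10)/2 = -5.0000
Mz = (-4- 2)/2 = -3.0000

M = (2.0000, -5.0000, -3.0000)


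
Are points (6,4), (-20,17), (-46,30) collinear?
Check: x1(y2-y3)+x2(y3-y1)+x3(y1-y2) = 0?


6*(17-30) - 20*(30-4) - 46*(4-17)
= -78 - 520 + 598 = 0

Yes, collinear (determinant = 0)


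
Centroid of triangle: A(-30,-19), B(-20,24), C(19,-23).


Gx = (-30- 20+19)/3 = -31/3 = -10.3333
Gy = (-19+24- 23)/3 = -18/3 = -6.0000

G = (-10.3333, -6.0000)


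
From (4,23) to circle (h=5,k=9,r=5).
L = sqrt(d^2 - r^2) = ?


d = sqrt((4-5)^2 + (23-9)^2) = sqrt(1+196) = 14.0357
L = sqrt(197.0000 - 25) = sqrt(172.0000) = 13.1149

13.1149


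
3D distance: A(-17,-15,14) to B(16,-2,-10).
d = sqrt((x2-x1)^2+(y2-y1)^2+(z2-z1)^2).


dx=33, dy=13, dz=-24
d = sqrt(1089+169+576) = sqrt(1834) = 42.8252

42.8252


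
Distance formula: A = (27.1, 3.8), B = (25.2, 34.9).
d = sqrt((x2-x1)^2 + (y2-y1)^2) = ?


dx = 25.2 - 27.1 = -1.9
dy = 34.9 - 3.8 = 31.1
d = sqrt(3.61 + 967.21) = sqrt(970.82) = 31.1580

31.1580


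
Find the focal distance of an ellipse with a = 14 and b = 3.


c^2 = 14^2 - 3^2 = 196 - 9 = 187
c = sqrt(187) = 13.6748

c = 13.6748


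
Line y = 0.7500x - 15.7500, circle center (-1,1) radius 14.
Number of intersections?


Substitute y = 0.7500x - 15.7500: (x+ 1)^2 + (0.7500x- 15.7500-1)^2 = 196
Expand to Ax^2 + Bx + C = 0, where b-k = -16.75
A = 1+m^2 = 1.5625
B = 2(m(b-k) - h) = 2(0.7500*(-16.75) + 1) = -23.125
C = h^2 + (b-k)^2 - r^2 = 1 + 280.5625 - 196 = 85.5625
disc = B^2-4AC = 534.7656 - 534.7656 = 0
disc = 0

1 intersection point (tangent)


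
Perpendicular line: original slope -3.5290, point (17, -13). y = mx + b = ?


Perpendicular slope = -1/m1 = -1/(-3.5290) = 0.2834
b2 = y0 - m2*x0 = -13 + 17/(-3.5290) = -13 - 4.8172 = -17.8172

y = 0.2834x - 17.8172


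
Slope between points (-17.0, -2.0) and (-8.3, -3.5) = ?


dy = -3.5 + 2.0 = -1.5
dx = -8.3 + 17.0 = 8.7
m = -1.5/8.7 = -0.1724

m = -0.1724


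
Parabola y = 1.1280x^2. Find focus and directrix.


a = 1.1280
1/(4a) = 0.2216
Focus = (0, 0.2216)
Directrix: y = -0.2216

Focus = (0, 0.2216), Directrix: y = -0.2216


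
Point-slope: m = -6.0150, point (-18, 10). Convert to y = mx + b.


y - 10 = -6.0150(x + 18)
y = -6.0150x + 10 + 6.0150*(-18)
y = -6.0150x - 98.2700

y = -6.0150x - 98.2700


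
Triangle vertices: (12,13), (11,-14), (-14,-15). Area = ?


12*(-14+ 15) = 12
11*(-15-13) = -308
-14*(13+ 14) = -378
sum = -674
Area = |-674|/2 = 337.0000

337.0000 sq units


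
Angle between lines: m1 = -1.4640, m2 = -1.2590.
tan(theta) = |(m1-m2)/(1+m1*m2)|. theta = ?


m1-m2 = -0.205
1+m1*m2 = 2.843176
tan(theta) = |-0.205/2.843176| = 0.072102
theta = arctan(|-0.205/2.843176|) = 4.1240 degrees (acute angle)

4.1240 degrees


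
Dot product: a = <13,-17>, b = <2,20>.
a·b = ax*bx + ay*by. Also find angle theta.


a·b = 13*2 - 17*20 = 26 - 340 = -314
|a| = sqrt(169+289) = 21.4009
|b| = sqrt(4+400) = 20.0998
cos(theta) = -314/(sqrt(458)*sqrt(404)) = -314/sqrt(185032) = -0.729972
theta = arccos(-314/sqrt(185032)) = 136.8841 degrees

a·b = -314, theta = 136.8841 deg


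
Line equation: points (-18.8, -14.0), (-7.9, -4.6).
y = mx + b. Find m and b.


m = (9.4)/(10.9) = 0.8624
b = y1 - m*x1 = -14.0 - (9.4*(-18.8))/(10.9) = -14.0 + 16.2128 = 2.2128

y = 0.8624x + 2.2128


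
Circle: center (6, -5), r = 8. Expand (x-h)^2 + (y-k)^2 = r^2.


(x-6)^2 + (y+ 5)^2 = 8^2
D = -2h = -12, E = -2k = 10
F = h^2+k^2-r^2 = 36+25-64 = -3

x^2 + y^2 - 12x + 10y - 3 = 0


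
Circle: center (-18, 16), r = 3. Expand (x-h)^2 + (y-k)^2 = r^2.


(x+ 18)^2 + (y-16)^2 = 3^2
D = -2h = 36, E = -2k = -32
F = h^2+k^2-r^2 = 324+256-9 = 571

x^2 + y^2 + 36x - 32y + 571 = 0


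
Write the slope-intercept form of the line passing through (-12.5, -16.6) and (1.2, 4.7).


m = (21.3)/(13.7) = 1.5547
b = y1 - m*x1 = -16.6 - (21.3*(-12.5))/(13.7) = -16.6 + 19.4343 = 2.8343

y = 1.5547x + 2.8343


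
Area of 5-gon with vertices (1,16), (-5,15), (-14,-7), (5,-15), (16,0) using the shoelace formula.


sum(xi*y_{i+1}) = 1*15 - 5*(-7) - 14*(-15) + 5*0 + 16*16 = 516
sum(yi*x_{i+1}) = 16*(-5) + 15*(-14) - 7*5 - 15*16 + 0*1 = -565
Area = |516 + 565|/2 = 1081/2 = 540.5000

540.5000 sq units


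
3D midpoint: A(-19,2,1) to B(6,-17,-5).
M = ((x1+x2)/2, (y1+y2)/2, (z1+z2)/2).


Mx = (-19+6)/2 = -6.5000
My = (2- 17)/2 = -7.5000
Mz = (1- 5)/2 = -2.0000

M = (-6.5000, -7.5000, -2.0000)


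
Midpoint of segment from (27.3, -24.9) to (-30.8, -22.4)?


Mx = (27.3 - 30.8)/2 = -3.5/2 = -1.7500
My = (-24.9 - 22.4)/2 = -47.3/2 = -23.6500

(-1.7500, -23.6500)


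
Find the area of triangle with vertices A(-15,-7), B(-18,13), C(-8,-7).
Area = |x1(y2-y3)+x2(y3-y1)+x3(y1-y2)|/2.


-15*(13+ 7) = -300
-18*(-7+ 7) = 0
-8*(-7-13) = 160
sum = -140
Area = |-140|/2 = 70.0000

70.0000 sq units


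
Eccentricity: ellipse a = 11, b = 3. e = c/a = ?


c = sqrt(121-9) = sqrt(112) = 10.5830
e = c/a = sqrt(112)/11 = 0.9621

e = 0.9621


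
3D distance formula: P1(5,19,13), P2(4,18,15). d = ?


dx=-1, dy=-1, dz=2
d = sqrt(1+1+4) = sqrt(6) = 2.4495

2.4495


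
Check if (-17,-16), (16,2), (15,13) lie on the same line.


-17*(2-13) + 16*(13+ 16) + 15*(-16-2)
= 187 + 464 - 270 = 381

No, not collinear (determinant = 381)


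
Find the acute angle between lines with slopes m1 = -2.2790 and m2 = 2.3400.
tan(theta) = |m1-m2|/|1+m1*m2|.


m1-m2 = -4.619
1+m1*m2 = -4.33286
tan(theta) = |-4.619/(-4.33286)| = 1.066040
theta = arctan(|-4.619/(-4.33286)|) = 46.8308 degrees (acute angle)

46.8308 degrees


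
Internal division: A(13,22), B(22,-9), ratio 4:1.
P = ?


Px = (4*22 + 1*13)/5 = 101/5 = 20.2000
Py = (4*(-9) + 1*22)/5 = -14/5 = -2.8000

P = (20.2000, -2.8000)


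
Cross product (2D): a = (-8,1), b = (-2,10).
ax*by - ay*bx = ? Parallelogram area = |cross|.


cross = -8*10 - 1*(-2) = -80 + 2 = -78
Parallelogram area = |-78| = 78

cross = -78, parallelogram area = 78


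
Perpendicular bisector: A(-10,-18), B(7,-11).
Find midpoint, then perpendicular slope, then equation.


Midpoint = (-1.5, -14.5)
Slope of AB = dy/dx = 7/17 = 0.4118
Perp slope = -dx/dy = -17/7 = -2.4286
b = My - (perp slope)*Mx = -14.5 + (17*(-1.5))/7 = -14.5 - 3.6429 = -18.1429

y = -2.4286x - 18.1429


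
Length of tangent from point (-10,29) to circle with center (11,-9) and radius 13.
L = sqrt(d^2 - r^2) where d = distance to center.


d = sqrt((-10-11)^2 + (29+ 9)^2) = sqrt(441+1444) = 43.4166
L = sqrt(1885.0000 - 169) = sqrt(1716.0000) = 41.4246

41.4246


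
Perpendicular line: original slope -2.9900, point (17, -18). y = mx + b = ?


Perpendicular slope = -1/m1 = -1/(-2.9900) = 0.3344
b2 = y0 - m2*x0 = -18 + 17/(-2.9900) = -18 - 5.6856 = -23.6856

y = 0.3344x - 23.6856


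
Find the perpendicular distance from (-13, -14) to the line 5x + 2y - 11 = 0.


|5*(-13) + 2*(-14) - 11| = |-104| = 104
sqrt(25 + 4) = sqrt(29) = 5.3852
d = 104/sqrt(29) = 19.3123

19.3123


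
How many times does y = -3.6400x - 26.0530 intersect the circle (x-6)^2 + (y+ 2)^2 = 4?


Substitute y = -3.6400x - 26.0530: (x-6)^2 + (-3.6400x- 26.0530+ 2)^2 = 4
Expand to Ax^2 + Bx + C = 0, where b-k = -24.053
A = 1+m^2 = 14.2496
B = 2(m(b-k) - h) = 2(-3.6400*(-24.053) - 6) = 163.10584
C = h^2 + (b-k)^2 - r^2 = 36 + 578.546809 - 4 = 610.546809
disc = B^2-4AC = 26603.5150 - 34800.1912 = -8196.6762
disc < 0

0 intersection points


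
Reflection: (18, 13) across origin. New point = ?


Reflection rule for origin: (-x, -y)
(18, 13) -> (-18, -13)

(-18, -13)


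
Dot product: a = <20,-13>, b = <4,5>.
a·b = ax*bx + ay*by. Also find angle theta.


a·b = 20*4 - 13*5 = 80 - 65 = 15
|a| = sqrt(400+169) = 23.8537
|b| = sqrt(16+25) = 6.4031
cos(theta) = 15/(sqrt(569)*sqrt(41)) = 15/sqrt(23329) = 0.098207
theta = arccos(15/sqrt(23329)) = 84.3641 degrees

a·b = 15, theta = 84.3641 deg


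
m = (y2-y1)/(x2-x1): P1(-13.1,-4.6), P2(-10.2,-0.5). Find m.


dy = -0.5 + 4.6 = 4.1
dx = -10.2 + 13.1 = 2.9
m = 4.1/2.9 = 1.4138

m = 1.4138


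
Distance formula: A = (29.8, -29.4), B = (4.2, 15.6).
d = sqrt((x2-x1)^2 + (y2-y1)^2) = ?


dx = 4.2 - 29.8 = -25.6
dy = 15.6 + 29.4 = 45.0
d = sqrt(655.36 + 2025.0) = sqrt(2680.36) = 51.7722

51.7722


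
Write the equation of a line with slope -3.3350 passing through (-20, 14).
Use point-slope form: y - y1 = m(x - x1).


y - 14 = -3.3350(x + 20)
y = -3.3350x + 14 + 3.3350*(-20)
y = -3.3350x - 52.7000

y = -3.3350x - 52.7000


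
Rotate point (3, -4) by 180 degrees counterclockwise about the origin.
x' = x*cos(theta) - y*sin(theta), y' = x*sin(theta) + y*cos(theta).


cos(180) = -1, sin(180) = 0
x' = 3*(-1) + 4*0 = -3
y' = 3*0 - 4*(-1) = 4

(-3, 4)


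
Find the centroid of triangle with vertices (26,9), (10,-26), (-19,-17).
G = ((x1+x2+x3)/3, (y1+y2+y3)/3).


Gx = (26+10- 19)/3 = 17/3 = 5.6667
Gy = (9- 26- 17)/3 = -34/3 = -11.3333

G = (5.6667, -11.3333)


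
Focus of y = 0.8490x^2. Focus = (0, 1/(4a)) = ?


a = 0.8490
4a = 3.3960
focus = (0, 1/3.3960) = (0, 0.2945)

Focus = (0, 0.2945)


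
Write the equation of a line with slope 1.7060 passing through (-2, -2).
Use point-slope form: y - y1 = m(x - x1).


y + 2 = 1.7060(x + 2)
y = 1.7060x - 2 - 1.7060*(-2)
y = 1.7060x + 1.4120

y = 1.7060x + 1.4120


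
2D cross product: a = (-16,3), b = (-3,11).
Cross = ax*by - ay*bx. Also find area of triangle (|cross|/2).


cross = -16*11 - 3*(-3) = -176 + 9 = -167
Triangle area = |-167|/2 = 167/2 = 83.5000

cross = -167, triangle area = 83.5000


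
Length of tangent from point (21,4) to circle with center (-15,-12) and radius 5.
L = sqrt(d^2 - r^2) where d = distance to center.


d = sqrt((21+ 15)^2 + (4+ 12)^2) = sqrt(1296+256) = 39.3954
L = sqrt(1552.0000 - 25) = sqrt(1527.0000) = 39.0768

39.0768


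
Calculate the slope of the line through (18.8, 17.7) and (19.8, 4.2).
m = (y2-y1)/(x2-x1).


dy = 4.2 - 17.7 = -13.5
dx = 19.8 - 18.8 = 1.0
m = -13.5/1.0 = -13.5000

m = -13.5000


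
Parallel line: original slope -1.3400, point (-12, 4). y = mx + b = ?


Parallel lines have equal slopes.
m2 = -1.3400
b2 = 4 + 1.3400*(-12) = -12.0800

y = -1.3400x - 12.0800


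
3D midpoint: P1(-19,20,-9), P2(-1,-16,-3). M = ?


Mx = (-19- 1)/2 = -10.0000
My = (20- 16)/2 = 2.0000
Mz = (-9- 3)/2 = -6.0000

M = (-10.0000, 2.0000, -6.0000)


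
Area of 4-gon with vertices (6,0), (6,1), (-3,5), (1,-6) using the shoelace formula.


sum(xi*y_{i+1}) = 6*1 + 6*5 - 3*(-6) + 1*0 = 54
sum(yi*x_{i+1}) = 0*6 + 1*(-3) + 5*1 - 6*6 = -34
Area = |54 + 34|/2 = 88/2 = 44.0000

44.0000 sq units


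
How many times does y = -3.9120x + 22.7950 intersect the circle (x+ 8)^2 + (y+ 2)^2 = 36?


Substitute y = -3.9120x + 22.7950: (x+ 8)^2 + (-3.9120x+22.7950+ 2)^2 = 36
Expand to Ax^2 + Bx + C = 0, where b-k = 24.795
A = 1+m^2 = 16.303744
B = 2(m(b-k) - h) = 2(-3.9120*24.795 + 8) = -177.99608
C = h^2 + (b-k)^2 - r^2 = 64 + 614.792025 - 36 = 642.792025
disc = B^2-4AC = 31682.6045 - 41919.6665 = -10237.0620
disc < 0

0 intersection points


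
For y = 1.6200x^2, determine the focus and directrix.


a = 1.6200
1/(4a) = 0.1543
Focus = (0, 0.1543)
Directrix: y = -0.1543

Focus = (0, 0.1543), Directrix: y = -0.1543


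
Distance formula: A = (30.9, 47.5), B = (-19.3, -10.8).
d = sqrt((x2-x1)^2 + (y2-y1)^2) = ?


dx = -19.3 - 30.9 = -50.2
dy = -10.8 - 47.5 = -58.3
d = sqrt(2520.04 + 3398.89) = sqrt(5918.93) = 76.9346

76.9346


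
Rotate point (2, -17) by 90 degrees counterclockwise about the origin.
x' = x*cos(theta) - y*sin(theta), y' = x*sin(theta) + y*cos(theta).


cos(90) = 0, sin(90) = 1
x' = 2*0 + 17*1 = 17
y' = 2*1 - 17*0 = 2

(17, 2)


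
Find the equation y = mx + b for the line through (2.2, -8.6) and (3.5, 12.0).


m = (20.6)/(1.3) = 15.8462
b = y1 - m*x1 = -8.6 - (20.6*2.2)/(1.3) = -8.6 - 34.8615 = -43.4615

y = 15.8462x - 43.4615


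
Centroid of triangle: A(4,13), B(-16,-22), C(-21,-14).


Gx = (4- 16- 21)/3 = -33/3 = -11.0000
Gy = (13- 22- 14)/3 = -23/3 = -7.6667

G = (-11.0000, -7.6667)


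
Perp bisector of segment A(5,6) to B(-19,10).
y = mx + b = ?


Midpoint = (-7, 8)
Slope of AB = dy/dx = 4/(-24) = -0.1667
Perp slope = -dx/dy = 24/4 = 6.0000
b = My - (perp slope)*Mx = 8 + (-24*(-7))/4 = 8 + 42.0000 = 50.0000

y = 6.0000x + 50.0000


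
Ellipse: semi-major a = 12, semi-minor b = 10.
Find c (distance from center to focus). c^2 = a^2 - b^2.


c^2 = 12^2 - 10^2 = 144 - 100 = 44
c = sqrt(44) = 6.6332

c = 6.6332


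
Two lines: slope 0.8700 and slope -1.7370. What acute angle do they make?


m1-m2 = 2.607
1+m1*m2 = -0.51119
tan(theta) = |2.607/(-0.51119)| = 5.099865
theta = arctan(|2.607/(-0.51119)|) = 78.9060 degrees (acute angle)

78.9060 degrees


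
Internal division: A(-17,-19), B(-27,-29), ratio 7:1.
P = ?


Px = (7*(-27) + 1*(-17))/8 = -206/8 = -25.7500
Py = (7*(-29) + 1*(-19))/8 = -222/8 = -27.7500

P = (-25.7500, -27.7500)


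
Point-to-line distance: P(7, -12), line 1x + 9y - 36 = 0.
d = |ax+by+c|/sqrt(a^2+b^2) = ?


|1*7 + 9*(-12) - 36| = |-137| = 137
sqrt(1 + 81) = sqrt(82) = 9.0554
d = 137/sqrt(82) = 15.1291

15.1291


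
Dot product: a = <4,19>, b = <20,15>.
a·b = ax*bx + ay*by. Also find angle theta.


a·b = 4*20 + 19*15 = 80 + 285 = 365
|a| = sqrt(16+361) = 19.4165
|b| = sqrt(400+225) = 25.0000
cos(theta) = 365/(sqrt(377)*sqrt(625)) = 365/sqrt(235625) = 0.751938
theta = arccos(365/sqrt(235625)) = 41.2414 degrees

a·b = 365, theta = 41.2414 deg


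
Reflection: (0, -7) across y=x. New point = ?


Reflection rule for y=x: (y, x)
(0, -7) -> (-7, 0)

(-7, 0)


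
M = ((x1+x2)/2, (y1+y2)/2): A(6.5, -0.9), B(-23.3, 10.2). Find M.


Mx = (6.5 - 23.3)/2 = -16.8/2 = -8.4000
My = (-0.9 + 10.2)/2 = 9.3/2 = 4.6500

(-8.4000, 4.6500)


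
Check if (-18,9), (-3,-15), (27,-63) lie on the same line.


-18*(-15+ 63) - 3*(-63-9) + 27*(9+ 15)
= -864 + 216 + 648 = 0

Yes, collinear (determinant = 0)


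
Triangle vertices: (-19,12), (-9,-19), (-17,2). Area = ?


-19*(-19-2) = 399
-9*(2-12) = 90
-17*(12+ 19) = -527
sum = -38
Area = |-38|/2 = 19.0000

19.0000 sq units


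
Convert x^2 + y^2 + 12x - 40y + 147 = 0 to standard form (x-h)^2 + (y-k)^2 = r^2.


h = -D/2 = -12/2 = -6
k = -E/2 = 40/2 = 20
r^2 = h^2 + k^2 - F = 36 + 400 - 147 = 289
r = 17

Center (-6, 20), radius = 17


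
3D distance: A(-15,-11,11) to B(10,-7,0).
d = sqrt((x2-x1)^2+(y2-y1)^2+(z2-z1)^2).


dx=25, dy=4, dz=-11
d = sqrt(625+16+121) = sqrt(762) = 27.6043

27.6043


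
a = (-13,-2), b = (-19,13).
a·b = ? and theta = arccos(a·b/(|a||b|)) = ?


a·b = -13*(-19) - 2*13 = 247 - 26 = 221
|a| = sqrt(169+4) = 13.1529
|b| = sqrt(361+169) = 23.0217
cos(theta) = 221/(sqrt(173)*sqrt(530)) = 221/sqrt(91690) = 0.729846
theta = arccos(221/sqrt(91690)) = 43.1265 degrees

a·b = 221, theta = 43.1265 deg


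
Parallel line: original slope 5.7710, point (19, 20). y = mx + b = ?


Parallel lines have equal slopes.
m2 = 5.7710
b2 = 20 - 5.7710*19 = -89.6490

y = 5.7710x - 89.6490


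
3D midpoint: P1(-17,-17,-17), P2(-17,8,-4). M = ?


Mx = (-17- 17)/2 = -17.0000
My = (-17+8)/2 = -4.5000
Mz = (-17- 4)/2 = -10.5000

M = (-17.0000, -4.5000, -10.5000)


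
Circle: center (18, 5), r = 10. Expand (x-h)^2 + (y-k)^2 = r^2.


(x-18)^2 + (y-5)^2 = 10^2
D = -2h = -36, E = -2k = -10
F = h^2+k^2-r^2 = 324+25-100 = 249

x^2 + y^2 - 36x - 10y + 249 = 0


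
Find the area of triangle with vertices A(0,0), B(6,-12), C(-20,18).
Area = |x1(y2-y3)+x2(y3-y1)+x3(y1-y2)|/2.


0*(-12-18) = 0
6*(18-0) = 108
-20*(0+ 12) = -240
sum = -132
Area = |-132|/2 = 66.0000

66.0000 sq units


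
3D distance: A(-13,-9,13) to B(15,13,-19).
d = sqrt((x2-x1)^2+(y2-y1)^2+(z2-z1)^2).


dx=28, dy=22, dz=-32
d = sqrt(784+484+1024) = sqrt(2292) = 47.8748

47.8748


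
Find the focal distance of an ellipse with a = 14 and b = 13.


c^2 = 14^2 - 13^2 = 196 - 169 = 27
c = sqrt(27) = 5.1962

c = 5.1962


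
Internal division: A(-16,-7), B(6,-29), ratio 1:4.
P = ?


Px = (1*6 + 4*(-16))/5 = -58/5 = -11.6000
Py = (1*(-29) + 4*(-7))/5 = -57/5 = -11.4000

P = (-11.6000, -11.4000)


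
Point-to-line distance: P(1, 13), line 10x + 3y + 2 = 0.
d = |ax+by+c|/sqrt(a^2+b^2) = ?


|10*1 + 3*13 + 2| = |51| = 51
sqrt(100 + 9) = sqrt(109) = 10.4403
d = 51/sqrt(109) = 4.8849

4.8849


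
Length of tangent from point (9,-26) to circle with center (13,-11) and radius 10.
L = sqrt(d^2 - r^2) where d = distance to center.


d = sqrt((9-13)^2 + (-26+ 11)^2) = sqrt(16+225) = 15.5242
L = sqrt(241.0000 - 100) = sqrt(141.0000) = 11.8743

11.8743


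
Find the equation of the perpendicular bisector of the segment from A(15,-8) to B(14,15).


Midpoint = (14.5, 3.5)
Slope of AB = dy/dx = 23/(-1) = -23.0000
Perp slope = -dx/dy = 1/23 = 0.0435
b = My - (perp slope)*Mx = 3.5 + (-1*14.5)/23 = 3.5 - 0.6304 = 2.8696

y = 0.0435x + 2.8696


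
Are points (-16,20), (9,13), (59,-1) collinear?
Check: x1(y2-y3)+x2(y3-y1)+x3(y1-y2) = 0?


-16*(13+ 1) + 9*(-1-20) + 59*(20-13)
= -224 - 189 + 413 = 0

Yes, collinear (determinant = 0)


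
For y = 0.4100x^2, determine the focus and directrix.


a = 0.4100
1/(4a) = 0.6098
Focus = (0, 0.6098)
Directrix: y = -0.6098

Focus = (0, 0.6098), Directrix: y = -0.6098


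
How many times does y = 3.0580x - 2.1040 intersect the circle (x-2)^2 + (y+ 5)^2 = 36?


Substitute y = 3.0580x - 2.1040: (x-2)^2 + (3.0580x- 2.1040+ 5)^2 = 36
Expand to Ax^2 + Bx + C = 0, where b-k = 2.896
A = 1+m^2 = 10.351364
B = 2(m(b-k) - h) = 2(3.0580*2.896 - 2) = 13.711936
C = h^2 + (b-k)^2 - r^2 = 4 + 8.386816 - 36 = -23.613184
disc = B^2-4AC = 188.0172 + 977.7147 = 1165.7319
disc > 0

2 intersection points


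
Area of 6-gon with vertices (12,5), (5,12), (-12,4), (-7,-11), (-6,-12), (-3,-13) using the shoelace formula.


sum(xi*y_{i+1}) = 12*12 + 5*4 - 12*(-11) - 7*(-12) - 6*(-13) - 3*5 = 443
sum(yi*x_{i+1}) = 5*5 + 12*(-12) + 4*(-7) - 11*(-6) - 12*(-3) - 13*12 = -201
Area = |443 + 201|/2 = 644/2 = 322.0000

322.0000 sq units


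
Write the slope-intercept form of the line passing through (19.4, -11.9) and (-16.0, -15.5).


m = (-3.6)/(-35.4) = 0.1017
b = y1 - m*x1 = -11.9 - (-3.6*19.4)/(-35.4) = -11.9 - 1.9729 = -13.8729

y = 0.1017x - 13.8729


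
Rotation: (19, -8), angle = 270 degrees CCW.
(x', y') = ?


cos(270) = 0, sin(270) = -1
x' = 19*0 + 8*(-1) = -8
y' = 19*(-1) - 8*0 = -19

(-8, -19)


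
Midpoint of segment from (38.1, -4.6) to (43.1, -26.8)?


Mx = (38.1 + 43.1)/2 = 81.2/2 = 40.6000
My = (-4.6 - 26.8)/2 = -31.4/2 = -15.7000

(40.6000, -15.7000)


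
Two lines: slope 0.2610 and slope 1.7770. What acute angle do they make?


m1-m2 = -1.516
1+m1*m2 = 1.463797
tan(theta) = |-1.516/1.463797| = 1.035663
theta = arctan(|-1.516/1.463797|) = 46.0037 degrees (acute angle)

46.0037 degrees


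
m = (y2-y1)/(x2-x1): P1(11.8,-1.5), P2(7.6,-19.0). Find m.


dy = -19.0 + 1.5 = -17.5
dx = 7.6 - 11.8 = -4.2
m = -17.5/(-4.2) = 4.1667

m = 4.1667


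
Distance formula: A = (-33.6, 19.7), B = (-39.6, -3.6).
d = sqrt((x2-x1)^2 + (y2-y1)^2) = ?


dx = -39.6 + 33.6 = -6.0
dy = -3.6 - 19.7 = -23.3
d = sqrt(36.0 + 542.89) = sqrt(578.89) = 24.0601

24.0601


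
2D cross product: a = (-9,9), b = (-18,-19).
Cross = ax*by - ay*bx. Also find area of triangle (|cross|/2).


cross = -9*(-19) - 9*(-18) = 171 + 162 = 333
Triangle area = |333|/2 = 333/2 = 166.5000

cross = 333, triangle area = 166.5000


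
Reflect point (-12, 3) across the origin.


Reflection rule for origin: (-x, -y)
(-12, 3) -> (12, -3)

(12, -3)


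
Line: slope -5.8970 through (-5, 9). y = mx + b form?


y - 9 = -5.8970(x + 5)
y = -5.8970x + 9 + 5.8970*(-5)
y = -5.8970x - 20.4850

y = -5.8970x - 20.4850


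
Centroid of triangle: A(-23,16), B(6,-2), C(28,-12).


Gx = (-23+6+28)/3 = 11/3 = 3.6667
Gy = (16- 2- 12)/3 = 2/3 = 0.6667

G = (3.6667, 0.6667)


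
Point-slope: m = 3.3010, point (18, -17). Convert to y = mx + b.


y + 17 = 3.3010(x - 18)
y = 3.3010x - 17 - 3.3010*18
y = 3.3010x - 76.4180

y = 3.3010x - 76.4180


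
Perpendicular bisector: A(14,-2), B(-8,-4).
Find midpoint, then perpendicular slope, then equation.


Midpoint = (3, -3)
Slope of AB = dy/dx = -2/(-22) = 0.0909
Perp slope = -dx/dy = -22/2 = -11.0000
b = My - (perp slope)*Mx = -3 + (-22*3)/(-2) = -3 + 33.0000 = 30.0000

y = -11.0000x + 30.0000


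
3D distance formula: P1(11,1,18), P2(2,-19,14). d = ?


dx=-9, dy=-20, dz=-4
d = sqrt(81+400+16) = sqrt(497) = 22.2935

22.2935


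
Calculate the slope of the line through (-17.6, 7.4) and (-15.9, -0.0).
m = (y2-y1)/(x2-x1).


dy = -0.0 - 7.4 = -7.4
dx = -15.9 + 17.6 = 1.7
m = -7.4/1.7 = -4.3529

m = -4.3529


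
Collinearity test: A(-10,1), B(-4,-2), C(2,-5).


-10*(-2+ 5) - 4*(-5-1) + 2*(1+ 2)
= -30 + 24 + 6 = 0

Yes, collinear (determinant = 0)


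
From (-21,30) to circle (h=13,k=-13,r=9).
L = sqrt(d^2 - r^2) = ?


d = sqrt((-21-13)^2 + (30+ 13)^2) = sqrt(1156+1849) = 54.8179
L = sqrt(3005.0000 - 81) = sqrt(2924.0000) = 54.0740

54.0740


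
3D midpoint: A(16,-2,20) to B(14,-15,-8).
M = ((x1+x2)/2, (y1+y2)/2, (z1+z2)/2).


Mx = (16+14)/2 = 15.0000
My = (-2- 15)/2 = -8.5000
Mz = (20- 8)/2 = 6.0000

M = (15.0000, -8.5000, 6.0000)
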